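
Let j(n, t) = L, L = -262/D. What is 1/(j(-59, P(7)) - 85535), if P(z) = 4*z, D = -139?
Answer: -139/11889103 ≈ -1.1691e-5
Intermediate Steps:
L = 262/139 (L = -262/(-139) = -262*(-1/139) = 262/139 ≈ 1.8849)
j(n, t) = 262/139
1/(j(-59, P(7)) - 85535) = 1/(262/139 - 85535) = 1/(-11889103/139) = -139/11889103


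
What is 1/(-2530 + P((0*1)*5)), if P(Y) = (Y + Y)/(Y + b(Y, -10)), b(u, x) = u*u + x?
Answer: -1/2530 ≈ -0.00039526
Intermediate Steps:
b(u, x) = x + u**2 (b(u, x) = u**2 + x = x + u**2)
P(Y) = 2*Y/(-10 + Y + Y**2) (P(Y) = (Y + Y)/(Y + (-10 + Y**2)) = (2*Y)/(-10 + Y + Y**2) = 2*Y/(-10 + Y + Y**2))
1/(-2530 + P((0*1)*5)) = 1/(-2530 + 2*((0*1)*5)/(-10 + (0*1)*5 + ((0*1)*5)**2)) = 1/(-2530 + 2*(0*5)/(-10 + 0*5 + (0*5)**2)) = 1/(-2530 + 2*0/(-10 + 0 + 0**2)) = 1/(-2530 + 2*0/(-10 + 0 + 0)) = 1/(-2530 + 2*0/(-10)) = 1/(-2530 + 2*0*(-1/10)) = 1/(-2530 + 0) = 1/(-2530) = -1/2530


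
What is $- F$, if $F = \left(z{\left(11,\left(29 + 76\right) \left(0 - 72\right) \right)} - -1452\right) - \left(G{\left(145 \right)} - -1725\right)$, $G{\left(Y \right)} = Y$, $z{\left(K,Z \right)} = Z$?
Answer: $7978$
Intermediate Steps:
$F = -7978$ ($F = \left(\left(29 + 76\right) \left(0 - 72\right) - -1452\right) - \left(145 - -1725\right) = \left(105 \left(-72\right) + \left(1518 - 66\right)\right) - \left(145 + 1725\right) = \left(-7560 + 1452\right) - 1870 = -6108 - 1870 = -7978$)
$- F = \left(-1\right) \left(-7978\right) = 7978$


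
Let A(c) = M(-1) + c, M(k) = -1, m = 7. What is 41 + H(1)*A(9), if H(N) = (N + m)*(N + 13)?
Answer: 937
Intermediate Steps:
A(c) = -1 + c
H(N) = (7 + N)*(13 + N) (H(N) = (N + 7)*(N + 13) = (7 + N)*(13 + N))
41 + H(1)*A(9) = 41 + (91 + 1**2 + 20*1)*(-1 + 9) = 41 + (91 + 1 + 20)*8 = 41 + 112*8 = 41 + 896 = 937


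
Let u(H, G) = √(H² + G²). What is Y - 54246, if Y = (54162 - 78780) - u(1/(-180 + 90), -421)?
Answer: -78864 - √1435652101/90 ≈ -79285.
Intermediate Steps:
u(H, G) = √(G² + H²)
Y = -24618 - √1435652101/90 (Y = (54162 - 78780) - √((-421)² + (1/(-180 + 90))²) = -24618 - √(177241 + (1/(-90))²) = -24618 - √(177241 + (-1/90)²) = -24618 - √(177241 + 1/8100) = -24618 - √(1435652101/8100) = -24618 - √1435652101/90 ≈ -25039.)
Y - 54246 = (-24618 - √1435652101/90) - 54246 = -78864 - √1435652101/90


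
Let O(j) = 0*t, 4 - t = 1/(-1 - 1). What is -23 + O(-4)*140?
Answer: -23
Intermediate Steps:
t = 9/2 (t = 4 - 1/(-1 - 1) = 4 - 1/(-2) = 4 - 1*(-1/2) = 4 + 1/2 = 9/2 ≈ 4.5000)
O(j) = 0 (O(j) = 0*(9/2) = 0)
-23 + O(-4)*140 = -23 + 0*140 = -23 + 0 = -23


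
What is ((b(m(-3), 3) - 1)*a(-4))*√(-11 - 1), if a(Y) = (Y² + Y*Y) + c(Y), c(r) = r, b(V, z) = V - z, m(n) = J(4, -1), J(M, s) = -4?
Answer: -448*I*√3 ≈ -775.96*I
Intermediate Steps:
m(n) = -4
a(Y) = Y + 2*Y² (a(Y) = (Y² + Y*Y) + Y = (Y² + Y²) + Y = 2*Y² + Y = Y + 2*Y²)
((b(m(-3), 3) - 1)*a(-4))*√(-11 - 1) = (((-4 - 1*3) - 1)*(-4*(1 + 2*(-4))))*√(-11 - 1) = (((-4 - 3) - 1)*(-4*(1 - 8)))*√(-12) = ((-7 - 1)*(-4*(-7)))*(2*I*√3) = (-8*28)*(2*I*√3) = -448*I*√3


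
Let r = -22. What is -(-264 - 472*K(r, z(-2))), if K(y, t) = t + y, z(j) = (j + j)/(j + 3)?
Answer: -12008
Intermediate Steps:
z(j) = 2*j/(3 + j) (z(j) = (2*j)/(3 + j) = 2*j/(3 + j))
-(-264 - 472*K(r, z(-2))) = -(-264 - 472*(2*(-2)/(3 - 2) - 22)) = -(-264 - 472*(2*(-2)/1 - 22)) = -(-264 - 472*(2*(-2)*1 - 22)) = -(-264 - 472*(-4 - 22)) = -(-264 - 472*(-26)) = -(-264 + 12272) = -1*12008 = -12008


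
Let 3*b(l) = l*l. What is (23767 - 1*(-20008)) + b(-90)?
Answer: 46475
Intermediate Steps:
b(l) = l²/3 (b(l) = (l*l)/3 = l²/3)
(23767 - 1*(-20008)) + b(-90) = (23767 - 1*(-20008)) + (⅓)*(-90)² = (23767 + 20008) + (⅓)*8100 = 43775 + 2700 = 46475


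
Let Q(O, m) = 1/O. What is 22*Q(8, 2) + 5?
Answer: 31/4 ≈ 7.7500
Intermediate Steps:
22*Q(8, 2) + 5 = 22/8 + 5 = 22*(⅛) + 5 = 11/4 + 5 = 31/4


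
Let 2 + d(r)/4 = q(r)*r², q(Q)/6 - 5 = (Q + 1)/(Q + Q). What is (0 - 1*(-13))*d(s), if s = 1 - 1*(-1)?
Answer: 7072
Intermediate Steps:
q(Q) = 30 + 3*(1 + Q)/Q (q(Q) = 30 + 6*((Q + 1)/(Q + Q)) = 30 + 6*((1 + Q)/((2*Q))) = 30 + 6*((1 + Q)*(1/(2*Q))) = 30 + 6*((1 + Q)/(2*Q)) = 30 + 3*(1 + Q)/Q)
s = 2 (s = 1 + 1 = 2)
d(r) = -8 + 4*r²*(33 + 3/r) (d(r) = -8 + 4*((33 + 3/r)*r²) = -8 + 4*(r²*(33 + 3/r)) = -8 + 4*r²*(33 + 3/r))
(0 - 1*(-13))*d(s) = (0 - 1*(-13))*(-8 + 12*2 + 132*2²) = (0 + 13)*(-8 + 24 + 132*4) = 13*(-8 + 24 + 528) = 13*544 = 7072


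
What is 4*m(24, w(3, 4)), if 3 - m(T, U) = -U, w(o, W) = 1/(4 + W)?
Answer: 25/2 ≈ 12.500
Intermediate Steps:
m(T, U) = 3 + U (m(T, U) = 3 - (-1)*U = 3 + U)
4*m(24, w(3, 4)) = 4*(3 + 1/(4 + 4)) = 4*(3 + 1/8) = 4*(3 + ⅛) = 4*(25/8) = 25/2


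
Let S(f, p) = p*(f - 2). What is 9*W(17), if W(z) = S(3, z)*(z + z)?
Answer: 5202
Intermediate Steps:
S(f, p) = p*(-2 + f)
W(z) = 2*z**2 (W(z) = (z*(-2 + 3))*(z + z) = (z*1)*(2*z) = z*(2*z) = 2*z**2)
9*W(17) = 9*(2*17**2) = 9*(2*289) = 9*578 = 5202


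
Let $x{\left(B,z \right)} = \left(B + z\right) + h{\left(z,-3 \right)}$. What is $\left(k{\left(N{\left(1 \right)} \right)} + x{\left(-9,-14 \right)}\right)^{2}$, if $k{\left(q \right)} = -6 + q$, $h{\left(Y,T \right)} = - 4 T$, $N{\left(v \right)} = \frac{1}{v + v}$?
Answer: $\frac{1089}{4} \approx 272.25$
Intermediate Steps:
$N{\left(v \right)} = \frac{1}{2 v}$
$x{\left(B,z \right)} = 12 + B + z$ ($x{\left(B,z \right)} = \left(B + z\right) - -12 = \left(B + z\right) + 12 = 12 + B + z$)
$\left(k{\left(N{\left(1 \right)} \right)} + x{\left(-9,-14 \right)}\right)^{2} = \left(\left(-6 + \frac{1}{2 \cdot 1}\right) - 11\right)^{2} = \left(\left(-6 + \frac{1}{2} \cdot 1\right) - 11\right)^{2} = \left(\left(-6 + \frac{1}{2}\right) - 11\right)^{2} = \left(- \frac{11}{2} - 11\right)^{2} = \left(- \frac{33}{2}\right)^{2} = \frac{1089}{4}$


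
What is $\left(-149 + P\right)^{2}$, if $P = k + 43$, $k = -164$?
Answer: $72900$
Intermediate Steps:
$P = -121$ ($P = -164 + 43 = -121$)
$\left(-149 + P\right)^{2} = \left(-149 - 121\right)^{2} = \left(-270\right)^{2} = 72900$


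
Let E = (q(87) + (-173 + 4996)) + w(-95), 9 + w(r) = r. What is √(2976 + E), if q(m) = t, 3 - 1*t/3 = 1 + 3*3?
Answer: √7674 ≈ 87.601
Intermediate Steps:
w(r) = -9 + r
t = -21 (t = 9 - 3*(1 + 3*3) = 9 - 3*(1 + 9) = 9 - 3*10 = 9 - 30 = -21)
q(m) = -21
E = 4698 (E = (-21 + (-173 + 4996)) + (-9 - 95) = (-21 + 4823) - 104 = 4802 - 104 = 4698)
√(2976 + E) = √(2976 + 4698) = √7674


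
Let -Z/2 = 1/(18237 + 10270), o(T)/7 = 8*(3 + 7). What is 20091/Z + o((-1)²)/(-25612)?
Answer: -3667216679491/12806 ≈ -2.8637e+8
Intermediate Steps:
o(T) = 560 (o(T) = 7*(8*(3 + 7)) = 7*(8*10) = 7*80 = 560)
Z = -2/28507 (Z = -2/(18237 + 10270) = -2/28507 ≈ -7.0158e-5)
20091/Z + o((-1)²)/(-25612) = 20091/(-2/28507) + 560/(-25612) = 20091*(-28507/2) + 560*(-1/25612) = -572734137/2 - 140/6403 = -3667216679491/12806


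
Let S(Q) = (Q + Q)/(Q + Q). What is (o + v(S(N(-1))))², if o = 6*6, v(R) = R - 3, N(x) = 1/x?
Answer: 1156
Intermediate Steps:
S(Q) = 1 (S(Q) = (2*Q)/((2*Q)) = (2*Q)*(1/(2*Q)) = 1)
v(R) = -3 + R
o = 36
(o + v(S(N(-1))))² = (36 + (-3 + 1))² = (36 - 2)² = 34² = 1156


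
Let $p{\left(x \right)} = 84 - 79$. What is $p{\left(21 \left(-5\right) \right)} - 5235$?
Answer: $-5230$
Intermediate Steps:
$p{\left(x \right)} = 5$
$p{\left(21 \left(-5\right) \right)} - 5235 = 5 - 5235 = -5230$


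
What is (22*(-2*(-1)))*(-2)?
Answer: -88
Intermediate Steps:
(22*(-2*(-1)))*(-2) = (22*2)*(-2) = 44*(-2) = -88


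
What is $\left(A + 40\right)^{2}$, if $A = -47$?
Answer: $49$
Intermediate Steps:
$\left(A + 40\right)^{2} = \left(-47 + 40\right)^{2} = \left(-7\right)^{2} = 49$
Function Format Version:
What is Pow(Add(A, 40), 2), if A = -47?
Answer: 49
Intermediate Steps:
Pow(Add(A, 40), 2) = Pow(Add(-47, 40), 2) = Pow(-7, 2) = 49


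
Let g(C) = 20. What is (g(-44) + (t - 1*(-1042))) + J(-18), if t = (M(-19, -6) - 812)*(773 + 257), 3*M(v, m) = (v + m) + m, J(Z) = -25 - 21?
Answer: -2537962/3 ≈ -8.4599e+5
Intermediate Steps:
J(Z) = -46
M(v, m) = v/3 + 2*m/3 (M(v, m) = ((v + m) + m)/3 = ((m + v) + m)/3 = (v + 2*m)/3 = v/3 + 2*m/3)
t = -2541010/3 (t = (((1/3)*(-19) + (2/3)*(-6)) - 812)*(773 + 257) = ((-19/3 - 4) - 812)*1030 = (-31/3 - 812)*1030 = -2467/3*1030 = -2541010/3 ≈ -8.4700e+5)
(g(-44) + (t - 1*(-1042))) + J(-18) = (20 + (-2541010/3 - 1*(-1042))) - 46 = (20 + (-2541010/3 + 1042)) - 46 = (20 - 2537884/3) - 46 = -2537824/3 - 46 = -2537962/3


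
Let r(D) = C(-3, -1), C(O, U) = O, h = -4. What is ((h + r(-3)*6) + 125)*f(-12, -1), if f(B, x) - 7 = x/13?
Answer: 9270/13 ≈ 713.08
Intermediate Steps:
r(D) = -3
f(B, x) = 7 + x/13
((h + r(-3)*6) + 125)*f(-12, -1) = ((-4 - 3*6) + 125)*(7 + (1/13)*(-1)) = ((-4 - 18) + 125)*(7 - 1/13) = (-22 + 125)*(90/13) = 103*(90/13) = 9270/13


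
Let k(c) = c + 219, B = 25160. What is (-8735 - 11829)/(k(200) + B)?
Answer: -20564/25579 ≈ -0.80394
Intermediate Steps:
k(c) = 219 + c
(-8735 - 11829)/(k(200) + B) = (-8735 - 11829)/((219 + 200) + 25160) = -20564/(419 + 25160) = -20564/25579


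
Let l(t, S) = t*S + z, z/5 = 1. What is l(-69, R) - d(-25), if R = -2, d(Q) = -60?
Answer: 203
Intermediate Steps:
z = 5 (z = 5*1 = 5)
l(t, S) = 5 + S*t (l(t, S) = t*S + 5 = S*t + 5 = 5 + S*t)
l(-69, R) - d(-25) = (5 - 2*(-69)) - 1*(-60) = (5 + 138) + 60 = 143 + 60 = 203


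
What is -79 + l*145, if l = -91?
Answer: -13274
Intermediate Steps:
-79 + l*145 = -79 - 91*145 = -79 - 13195 = -13274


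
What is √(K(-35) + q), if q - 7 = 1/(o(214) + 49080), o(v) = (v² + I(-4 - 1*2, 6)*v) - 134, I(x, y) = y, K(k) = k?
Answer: I*√715201382/5054 ≈ 5.2915*I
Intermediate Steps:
o(v) = -134 + v² + 6*v (o(v) = (v² + 6*v) - 134 = -134 + v² + 6*v)
q = 672183/96026 (q = 7 + 1/((-134 + 214² + 6*214) + 49080) = 7 + 1/((-134 + 45796 + 1284) + 49080) = 7 + 1/(46946 + 49080) = 7 + 1/96026 = 672183/96026 ≈ 7.0000)
√(K(-35) + q) = √(-35 + 672183/96026) = √(-2688727/96026) = I*√715201382/5054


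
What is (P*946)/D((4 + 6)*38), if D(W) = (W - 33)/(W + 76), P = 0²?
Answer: 0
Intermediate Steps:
P = 0
D(W) = (-33 + W)/(76 + W)
(P*946)/D((4 + 6)*38) = (0*946)/(((-33 + (4 + 6)*38)/(76 + (4 + 6)*38))) = 0/(((-33 + 10*38)/(76 + 10*38))) = 0/(((-33 + 380)/(76 + 380))) = 0/((347/456)) = 0/(((1/456)*347)) = 0/(347/456) = 0*(456/347) = 0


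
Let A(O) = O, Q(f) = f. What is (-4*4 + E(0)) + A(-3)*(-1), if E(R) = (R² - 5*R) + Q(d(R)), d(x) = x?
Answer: -13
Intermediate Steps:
E(R) = R² - 4*R (E(R) = (R² - 5*R) + R = R² - 4*R)
(-4*4 + E(0)) + A(-3)*(-1) = (-4*4 + 0*(-4 + 0)) - 3*(-1) = (-16 + 0*(-4)) + 3 = (-16 + 0) + 3 = -16 + 3 = -13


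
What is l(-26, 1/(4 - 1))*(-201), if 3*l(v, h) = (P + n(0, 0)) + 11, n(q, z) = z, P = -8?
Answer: -201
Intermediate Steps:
l(v, h) = 1 (l(v, h) = ((-8 + 0) + 11)/3 = (-8 + 11)/3 = (⅓)*3 = 1)
l(-26, 1/(4 - 1))*(-201) = 1*(-201) = -201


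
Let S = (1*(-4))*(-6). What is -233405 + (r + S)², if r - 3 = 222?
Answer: -171404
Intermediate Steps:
r = 225 (r = 3 + 222 = 225)
S = 24 (S = -4*(-6) = 24)
-233405 + (r + S)² = -233405 + (225 + 24)² = -233405 + 249² = -233405 + 62001 = -171404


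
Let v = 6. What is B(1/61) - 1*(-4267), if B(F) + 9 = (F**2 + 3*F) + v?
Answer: 15866528/3721 ≈ 4264.0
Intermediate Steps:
B(F) = -3 + F**2 + 3*F (B(F) = -9 + ((F**2 + 3*F) + 6) = -9 + (6 + F**2 + 3*F) = -3 + F**2 + 3*F)
B(1/61) - 1*(-4267) = (-3 + (1/61)**2 + 3/61) - 1*(-4267) = (-3 + (1/61)**2 + 3*(1/61)) + 4267 = (-3 + 1/3721 + 3/61) + 4267 = -10979/3721 + 4267 = 15866528/3721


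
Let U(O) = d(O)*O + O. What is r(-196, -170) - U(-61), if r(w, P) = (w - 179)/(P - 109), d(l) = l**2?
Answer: 21115031/93 ≈ 2.2704e+5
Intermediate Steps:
r(w, P) = (-179 + w)/(-109 + P)
U(O) = O + O**3 (U(O) = O**2*O + O = O**3 + O = O + O**3)
r(-196, -170) - U(-61) = (-179 - 196)/(-109 - 170) - (-61 + (-61)**3) = -375/(-279) - (-61 - 226981) = -1/279*(-375) - 1*(-227042) = 125/93 + 227042 = 21115031/93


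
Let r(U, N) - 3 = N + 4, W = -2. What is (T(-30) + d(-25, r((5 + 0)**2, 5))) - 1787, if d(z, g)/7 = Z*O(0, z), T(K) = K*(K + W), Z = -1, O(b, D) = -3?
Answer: -806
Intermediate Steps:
r(U, N) = 7 + N (r(U, N) = 3 + (N + 4) = 3 + (4 + N) = 7 + N)
T(K) = K*(-2 + K) (T(K) = K*(K - 2) = K*(-2 + K))
d(z, g) = 21 (d(z, g) = 7*(-1*(-3)) = 7*3 = 21)
(T(-30) + d(-25, r((5 + 0)**2, 5))) - 1787 = (-30*(-2 - 30) + 21) - 1787 = (-30*(-32) + 21) - 1787 = (960 + 21) - 1787 = 981 - 1787 = -806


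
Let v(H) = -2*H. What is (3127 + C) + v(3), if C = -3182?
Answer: -61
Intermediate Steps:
(3127 + C) + v(3) = (3127 - 3182) - 2*3 = -55 - 6 = -61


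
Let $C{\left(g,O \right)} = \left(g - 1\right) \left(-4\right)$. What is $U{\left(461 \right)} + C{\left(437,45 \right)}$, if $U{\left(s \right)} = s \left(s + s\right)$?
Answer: $423298$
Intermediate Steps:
$U{\left(s \right)} = 2 s^{2}$ ($U{\left(s \right)} = s 2 s = 2 s^{2}$)
$C{\left(g,O \right)} = 4 - 4 g$ ($C{\left(g,O \right)} = \left(-1 + g\right) \left(-4\right) = 4 - 4 g$)
$U{\left(461 \right)} + C{\left(437,45 \right)} = 2 \cdot 461^{2} + \left(4 - 1748\right) = 2 \cdot 212521 + \left(4 - 1748\right) = 425042 - 1744 = 423298$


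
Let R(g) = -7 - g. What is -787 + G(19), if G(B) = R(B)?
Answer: -813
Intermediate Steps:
G(B) = -7 - B
-787 + G(19) = -787 + (-7 - 1*19) = -787 + (-7 - 19) = -787 - 26 = -813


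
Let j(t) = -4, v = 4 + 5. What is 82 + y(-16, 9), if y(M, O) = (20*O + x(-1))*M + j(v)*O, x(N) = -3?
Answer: -2786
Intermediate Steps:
v = 9
y(M, O) = -4*O + M*(-3 + 20*O) (y(M, O) = (20*O - 3)*M - 4*O = (-3 + 20*O)*M - 4*O = M*(-3 + 20*O) - 4*O = -4*O + M*(-3 + 20*O))
82 + y(-16, 9) = 82 + (-4*9 - 3*(-16) + 20*(-16)*9) = 82 + (-36 + 48 - 2880) = 82 - 2868 = -2786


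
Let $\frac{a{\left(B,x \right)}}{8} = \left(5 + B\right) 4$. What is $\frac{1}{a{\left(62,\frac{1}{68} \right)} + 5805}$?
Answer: $\frac{1}{7949} \approx 0.0001258$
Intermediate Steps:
$a{\left(B,x \right)} = 160 + 32 B$ ($a{\left(B,x \right)} = 8 \left(5 + B\right) 4 = 8 \left(20 + 4 B\right) = 160 + 32 B$)
$\frac{1}{a{\left(62,\frac{1}{68} \right)} + 5805} = \frac{1}{\left(160 + 32 \cdot 62\right) + 5805} = \frac{1}{\left(160 + 1984\right) + 5805} = \frac{1}{2144 + 5805} = \frac{1}{7949}$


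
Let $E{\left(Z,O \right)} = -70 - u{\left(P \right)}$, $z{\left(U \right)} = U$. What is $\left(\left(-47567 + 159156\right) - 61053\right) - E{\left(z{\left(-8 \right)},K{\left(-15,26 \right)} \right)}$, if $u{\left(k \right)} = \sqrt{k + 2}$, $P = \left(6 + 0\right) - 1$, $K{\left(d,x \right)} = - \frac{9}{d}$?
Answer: $50606 + \sqrt{7} \approx 50609.0$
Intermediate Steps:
$P = 5$ ($P = 6 - 1 = 5$)
$u{\left(k \right)} = \sqrt{2 + k}$
$E{\left(Z,O \right)} = -70 - \sqrt{7}$ ($E{\left(Z,O \right)} = -70 - \sqrt{2 + 5} = -70 - \sqrt{7}$)
$\left(\left(-47567 + 159156\right) - 61053\right) - E{\left(z{\left(-8 \right)},K{\left(-15,26 \right)} \right)} = \left(\left(-47567 + 159156\right) - 61053\right) - \left(-70 - \sqrt{7}\right) = \left(111589 - 61053\right) + \left(70 + \sqrt{7}\right) = 50536 + \left(70 + \sqrt{7}\right) = 50606 + \sqrt{7}$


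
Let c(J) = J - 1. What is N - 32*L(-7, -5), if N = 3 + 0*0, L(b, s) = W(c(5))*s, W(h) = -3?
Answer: -477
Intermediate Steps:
c(J) = -1 + J
L(b, s) = -3*s
N = 3 (N = 3 + 0 = 3)
N - 32*L(-7, -5) = 3 - (-96)*(-5) = 3 - 32*15 = 3 - 480 = -477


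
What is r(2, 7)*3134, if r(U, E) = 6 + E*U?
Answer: 62680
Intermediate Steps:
r(2, 7)*3134 = (6 + 7*2)*3134 = (6 + 14)*3134 = 20*3134 = 62680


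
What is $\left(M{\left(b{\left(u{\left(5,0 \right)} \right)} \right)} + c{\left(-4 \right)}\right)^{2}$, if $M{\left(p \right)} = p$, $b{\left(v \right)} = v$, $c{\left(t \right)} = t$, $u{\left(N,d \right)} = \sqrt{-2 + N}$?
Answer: $\left(4 - \sqrt{3}\right)^{2} \approx 5.1436$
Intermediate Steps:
$\left(M{\left(b{\left(u{\left(5,0 \right)} \right)} \right)} + c{\left(-4 \right)}\right)^{2} = \left(\sqrt{-2 + 5} - 4\right)^{2} = \left(\sqrt{3} - 4\right)^{2} = \left(-4 + \sqrt{3}\right)^{2}$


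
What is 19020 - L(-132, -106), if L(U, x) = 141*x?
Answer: 33966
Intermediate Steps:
19020 - L(-132, -106) = 19020 - 141*(-106) = 19020 - 1*(-14946) = 19020 + 14946 = 33966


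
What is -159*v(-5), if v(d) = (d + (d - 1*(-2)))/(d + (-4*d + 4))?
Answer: 1272/19 ≈ 66.947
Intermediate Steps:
v(d) = (2 + 2*d)/(4 - 3*d) (v(d) = (d + (d + 2))/(d + (4 - 4*d)) = (d + (2 + d))/(4 - 3*d) = (2 + 2*d)/(4 - 3*d))
-159*v(-5) = -318*(-1 - 1*(-5))/(-4 + 3*(-5)) = -318*(-1 + 5)/(-4 - 15) = -318*4/(-19) = -318*(-1)*4/19 = -159*(-8/19) = 1272/19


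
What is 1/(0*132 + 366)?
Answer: 1/366 ≈ 0.0027322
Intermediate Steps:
1/(0*132 + 366) = 1/(0 + 366) = 1/366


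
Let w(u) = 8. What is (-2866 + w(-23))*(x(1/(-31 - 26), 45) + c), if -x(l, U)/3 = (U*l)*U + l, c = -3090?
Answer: 162002872/19 ≈ 8.5265e+6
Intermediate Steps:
x(l, U) = -3*l - 3*l*U² (x(l, U) = -3*((U*l)*U + l) = -3*(l*U² + l) = -3*(l + l*U²) = -3*l - 3*l*U²)
(-2866 + w(-23))*(x(1/(-31 - 26), 45) + c) = (-2866 + 8)*(-3*(1 + 45²)/(-31 - 26) - 3090) = -2858*(-3*(1 + 2025)/(-57) - 3090) = -2858*(-3*(-1/57)*2026 - 3090) = -2858*(2026/19 - 3090) = -2858*(-56684/19) = 162002872/19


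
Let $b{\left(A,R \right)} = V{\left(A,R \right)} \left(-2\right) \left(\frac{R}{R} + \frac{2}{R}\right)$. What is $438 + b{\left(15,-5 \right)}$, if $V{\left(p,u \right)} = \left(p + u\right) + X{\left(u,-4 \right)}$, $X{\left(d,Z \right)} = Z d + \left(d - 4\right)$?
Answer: $\frac{2064}{5} \approx 412.8$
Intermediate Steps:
$X{\left(d,Z \right)} = -4 + d + Z d$ ($X{\left(d,Z \right)} = Z d + \left(d - 4\right) = Z d + \left(-4 + d\right) = -4 + d + Z d$)
$V{\left(p,u \right)} = -4 + p - 2 u$ ($V{\left(p,u \right)} = \left(p + u\right) - \left(4 + 3 u\right) = -4 + p - 2 u$)
$b{\left(A,R \right)} = \left(1 + \frac{2}{R}\right) \left(8 - 2 A + 4 R\right)$ ($b{\left(A,R \right)} = \left(-4 + A - 2 R\right) \left(-2\right) \left(\frac{R}{R} + \frac{2}{R}\right) = \left(8 - 2 A + 4 R\right) \left(1 + \frac{2}{R}\right) = \left(1 + \frac{2}{R}\right) \left(8 - 2 A + 4 R\right)$)
$438 + b{\left(15,-5 \right)} = 438 + \frac{2 \left(2 - 5\right) \left(4 - 15 + 2 \left(-5\right)\right)}{-5} = 438 + 2 \left(- \frac{1}{5}\right) \left(-3\right) \left(4 - 15 - 10\right) = 438 + 2 \left(- \frac{1}{5}\right) \left(-3\right) \left(-21\right) = 438 - \frac{126}{5} = \frac{2064}{5}$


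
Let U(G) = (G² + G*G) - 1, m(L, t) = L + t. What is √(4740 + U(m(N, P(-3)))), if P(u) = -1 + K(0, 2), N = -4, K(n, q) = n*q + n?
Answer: √4789 ≈ 69.203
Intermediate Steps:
K(n, q) = n + n*q
P(u) = -1 (P(u) = -1 + 0*(1 + 2) = -1 + 0*3 = -1 + 0 = -1)
U(G) = -1 + 2*G² (U(G) = (G² + G²) - 1 = 2*G² - 1 = -1 + 2*G²)
√(4740 + U(m(N, P(-3)))) = √(4740 + (-1 + 2*(-4 - 1)²)) = √(4740 + (-1 + 2*(-5)²)) = √(4740 + (-1 + 2*25)) = √(4740 + (-1 + 50)) = √(4740 + 49) = √4789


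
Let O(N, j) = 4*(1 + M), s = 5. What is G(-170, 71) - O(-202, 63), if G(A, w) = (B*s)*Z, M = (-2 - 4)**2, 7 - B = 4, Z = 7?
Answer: -43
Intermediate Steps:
B = 3 (B = 7 - 1*4 = 7 - 4 = 3)
M = 36 (M = (-6)**2 = 36)
O(N, j) = 148 (O(N, j) = 4*(1 + 36) = 4*37 = 148)
G(A, w) = 105 (G(A, w) = (3*5)*7 = 15*7 = 105)
G(-170, 71) - O(-202, 63) = 105 - 1*148 = 105 - 148 = -43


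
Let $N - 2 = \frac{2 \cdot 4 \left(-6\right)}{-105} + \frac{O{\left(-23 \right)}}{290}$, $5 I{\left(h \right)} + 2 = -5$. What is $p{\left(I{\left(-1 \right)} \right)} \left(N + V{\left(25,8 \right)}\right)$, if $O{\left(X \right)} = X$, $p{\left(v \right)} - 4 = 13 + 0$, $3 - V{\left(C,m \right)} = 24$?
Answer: $- \frac{642651}{2030} \approx -316.58$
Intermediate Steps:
$I{\left(h \right)} = - \frac{7}{5}$ ($I{\left(h \right)} = - \frac{2}{5} + \frac{1}{5} \left(-5\right) = - \frac{2}{5} - 1 = - \frac{7}{5}$)
$V{\left(C,m \right)} = -21$ ($V{\left(C,m \right)} = 3 - 24 = -21$)
$p{\left(v \right)} = 17$ ($p{\left(v \right)} = 4 + \left(13 + 0\right) = 4 + 13 = 17$)
$N = \frac{4827}{2030}$ ($N = 2 - \left(\frac{23}{290} - \frac{2 \cdot 4 \left(-6\right)}{-105}\right) = 2 - \left(\frac{23}{290} - 8 \left(-6\right) \left(- \frac{1}{105}\right)\right) = 2 - - \frac{767}{2030} = 2 + \left(\frac{16}{35} - \frac{23}{290}\right) = 2 + \frac{767}{2030} = \frac{4827}{2030} \approx 2.3778$)
$p{\left(I{\left(-1 \right)} \right)} \left(N + V{\left(25,8 \right)}\right) = 17 \left(\frac{4827}{2030} - 21\right) = 17 \left(- \frac{37803}{2030}\right) = - \frac{642651}{2030}$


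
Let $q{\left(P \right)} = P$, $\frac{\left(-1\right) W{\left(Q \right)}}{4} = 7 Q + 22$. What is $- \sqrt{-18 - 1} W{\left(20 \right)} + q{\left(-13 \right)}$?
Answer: $-13 + 648 i \sqrt{19} \approx -13.0 + 2824.6 i$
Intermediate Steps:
$W{\left(Q \right)} = -88 - 28 Q$ ($W{\left(Q \right)} = - 4 \left(7 Q + 22\right) = - 4 \left(22 + 7 Q\right) = -88 - 28 Q$)
$- \sqrt{-18 - 1} W{\left(20 \right)} + q{\left(-13 \right)} = - \sqrt{-18 - 1} \left(-88 - 560\right) - 13 = - \sqrt{-19} \left(-88 - 560\right) - 13 = - i \sqrt{19} \left(-648\right) - 13 = 648 i \sqrt{19} - 13 = -13 + 648 i \sqrt{19}$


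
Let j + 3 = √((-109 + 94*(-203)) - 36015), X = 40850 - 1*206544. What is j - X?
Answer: 165691 + 3*I*√6134 ≈ 1.6569e+5 + 234.96*I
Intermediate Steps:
X = -165694 (X = 40850 - 206544 = -165694)
j = -3 + 3*I*√6134 (j = -3 + √((-109 + 94*(-203)) - 36015) = -3 + √((-109 - 19082) - 36015) = -3 + √(-19191 - 36015) = -3 + √(-55206) = -3 + 3*I*√6134 ≈ -3.0 + 234.96*I)
j - X = (-3 + 3*I*√6134) - 1*(-165694) = (-3 + 3*I*√6134) + 165694 = 165691 + 3*I*√6134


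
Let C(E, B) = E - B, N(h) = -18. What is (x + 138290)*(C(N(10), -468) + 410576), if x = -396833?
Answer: -106267895118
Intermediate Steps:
(x + 138290)*(C(N(10), -468) + 410576) = (-396833 + 138290)*((-18 - 1*(-468)) + 410576) = -258543*((-18 + 468) + 410576) = -258543*(450 + 410576) = -258543*411026 = -106267895118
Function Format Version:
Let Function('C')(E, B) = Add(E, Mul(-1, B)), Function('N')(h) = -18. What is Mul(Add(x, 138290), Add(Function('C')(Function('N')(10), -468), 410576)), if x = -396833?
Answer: -106267895118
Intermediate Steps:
Mul(Add(x, 138290), Add(Function('C')(Function('N')(10), -468), 410576)) = Mul(Add(-396833, 138290), Add(Add(-18, Mul(-1, -468)), 410576)) = Mul(-258543, Add(Add(-18, 468), 410576)) = Mul(-258543, Add(450, 410576)) = Mul(-258543, 411026) = -106267895118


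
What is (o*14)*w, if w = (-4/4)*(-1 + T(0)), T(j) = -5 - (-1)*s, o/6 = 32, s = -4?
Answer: 26880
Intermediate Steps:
o = 192 (o = 6*32 = 192)
T(j) = -9 (T(j) = -5 - (-1)*(-4) = -5 - 1*4 = -5 - 4 = -9)
w = 10 (w = (-4/4)*(-1 - 9) = -4*¼*(-10) = -1*(-10) = 10)
(o*14)*w = (192*14)*10 = 2688*10 = 26880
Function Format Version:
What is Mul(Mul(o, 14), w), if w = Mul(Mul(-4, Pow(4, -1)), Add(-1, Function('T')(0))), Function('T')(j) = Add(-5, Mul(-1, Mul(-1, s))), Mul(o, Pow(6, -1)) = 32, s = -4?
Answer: 26880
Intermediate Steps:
o = 192 (o = Mul(6, 32) = 192)
Function('T')(j) = -9 (Function('T')(j) = Add(-5, Mul(-1, Mul(-1, -4))) = Add(-5, Mul(-1, 4)) = Add(-5, -4) = -9)
w = 10 (w = Mul(Mul(-4, Pow(4, -1)), Add(-1, -9)) = Mul(Mul(-4, Rational(1, 4)), -10) = Mul(-1, -10) = 10)
Mul(Mul(o, 14), w) = Mul(Mul(192, 14), 10) = Mul(2688, 10) = 26880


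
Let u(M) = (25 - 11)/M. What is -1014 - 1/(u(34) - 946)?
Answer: -16300033/16075 ≈ -1014.0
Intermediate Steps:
u(M) = 14/M
-1014 - 1/(u(34) - 946) = -1014 - 1/(14/34 - 946) = -1014 - 1/(14*(1/34) - 946) = -1014 - 1/(7/17 - 946) = -1014 - 1/(-16075/17) = -1014 - 1*(-17/16075) = -1014 + 17/16075 = -16300033/16075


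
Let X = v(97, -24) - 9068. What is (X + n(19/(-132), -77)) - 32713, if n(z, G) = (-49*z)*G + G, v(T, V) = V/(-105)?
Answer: -17808359/420 ≈ -42401.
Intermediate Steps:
v(T, V) = -V/105 (v(T, V) = V*(-1/105) = -V/105)
n(z, G) = G - 49*G*z (n(z, G) = -49*G*z + G = G - 49*G*z)
X = -317372/35 (X = -1/105*(-24) - 9068 = 8/35 - 9068 = -317372/35 ≈ -9067.8)
(X + n(19/(-132), -77)) - 32713 = (-317372/35 - 77*(1 - 931/(-132))) - 32713 = (-317372/35 - 77*(1 - 931*(-1)/132)) - 32713 = (-317372/35 - 77*(1 - 49*(-19/132))) - 32713 = (-317372/35 - 77*(1 + 931/132)) - 32713 = (-317372/35 - 77*1063/132) - 32713 = (-317372/35 - 7441/12) - 32713 = -4068899/420 - 32713 = -17808359/420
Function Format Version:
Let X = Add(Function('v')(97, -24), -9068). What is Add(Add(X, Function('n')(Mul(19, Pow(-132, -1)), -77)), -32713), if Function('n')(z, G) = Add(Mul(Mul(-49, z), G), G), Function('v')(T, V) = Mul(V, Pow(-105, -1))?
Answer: Rational(-17808359, 420) ≈ -42401.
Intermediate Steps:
Function('v')(T, V) = Mul(Rational(-1, 105), V) (Function('v')(T, V) = Mul(V, Rational(-1, 105)) = Mul(Rational(-1, 105), V))
Function('n')(z, G) = Add(G, Mul(-49, G, z)) (Function('n')(z, G) = Add(Mul(-49, G, z), G) = Add(G, Mul(-49, G, z)))
X = Rational(-317372, 35) (X = Add(Mul(Rational(-1, 105), -24), -9068) = Add(Rational(8, 35), -9068) = Rational(-317372, 35) ≈ -9067.8)
Add(Add(X, Function('n')(Mul(19, Pow(-132, -1)), -77)), -32713) = Add(Add(Rational(-317372, 35), Mul(-77, Add(1, Mul(-49, Mul(19, Pow(-132, -1)))))), -32713) = Add(Add(Rational(-317372, 35), Mul(-77, Add(1, Mul(-49, Mul(19, Rational(-1, 132)))))), -32713) = Add(Add(Rational(-317372, 35), Mul(-77, Add(1, Mul(-49, Rational(-19, 132))))), -32713) = Add(Add(Rational(-317372, 35), Mul(-77, Add(1, Rational(931, 132)))), -32713) = Add(Add(Rational(-317372, 35), Mul(-77, Rational(1063, 132))), -32713) = Add(Add(Rational(-317372, 35), Rational(-7441, 12)), -32713) = Add(Rational(-4068899, 420), -32713) = Rational(-17808359, 420)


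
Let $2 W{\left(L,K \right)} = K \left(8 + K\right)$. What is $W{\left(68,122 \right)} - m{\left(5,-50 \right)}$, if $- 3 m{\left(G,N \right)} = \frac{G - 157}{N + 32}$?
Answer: $\frac{214186}{27} \approx 7932.8$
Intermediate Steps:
$W{\left(L,K \right)} = \frac{K \left(8 + K\right)}{2}$
$m{\left(G,N \right)} = - \frac{-157 + G}{3 \left(32 + N\right)}$ ($m{\left(G,N \right)} = - \frac{\left(G - 157\right) \frac{1}{N + 32}}{3} = - \frac{\left(-157 + G\right) \frac{1}{32 + N}}{3} = - \frac{\frac{1}{32 + N} \left(-157 + G\right)}{3} = - \frac{-157 + G}{3 \left(32 + N\right)}$)
$W{\left(68,122 \right)} - m{\left(5,-50 \right)} = \frac{1}{2} \cdot 122 \left(8 + 122\right) - \frac{157 - 5}{3 \left(32 - 50\right)} = \frac{1}{2} \cdot 122 \cdot 130 - \frac{157 - 5}{3 \left(-18\right)} = 7930 - \frac{1}{3} \left(- \frac{1}{18}\right) 152 = 7930 - - \frac{76}{27} = 7930 + \frac{76}{27} = \frac{214186}{27}$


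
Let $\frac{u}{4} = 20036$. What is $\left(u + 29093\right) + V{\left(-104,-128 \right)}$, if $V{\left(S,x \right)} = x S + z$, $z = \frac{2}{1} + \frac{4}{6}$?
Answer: $\frac{367655}{3} \approx 1.2255 \cdot 10^{5}$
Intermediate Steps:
$z = \frac{8}{3}$ ($z = 2 \cdot 1 + 4 \cdot \frac{1}{6} = 2 + \frac{2}{3} = \frac{8}{3} \approx 2.6667$)
$u = 80144$ ($u = 4 \cdot 20036 = 80144$)
$V{\left(S,x \right)} = \frac{8}{3} + S x$ ($V{\left(S,x \right)} = x S + \frac{8}{3} = S x + \frac{8}{3} = \frac{8}{3} + S x$)
$\left(u + 29093\right) + V{\left(-104,-128 \right)} = \left(80144 + 29093\right) + \left(\frac{8}{3} - -13312\right) = 109237 + \left(\frac{8}{3} + 13312\right) = 109237 + \frac{39944}{3} = \frac{367655}{3}$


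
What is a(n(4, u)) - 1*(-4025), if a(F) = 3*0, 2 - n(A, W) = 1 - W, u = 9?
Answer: 4025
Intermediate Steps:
n(A, W) = 1 + W (n(A, W) = 2 - (1 - W) = 2 + (-1 + W) = 1 + W)
a(F) = 0
a(n(4, u)) - 1*(-4025) = 0 - 1*(-4025) = 0 + 4025 = 4025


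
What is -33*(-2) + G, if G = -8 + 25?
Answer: 83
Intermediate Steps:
G = 17
-33*(-2) + G = -33*(-2) + 17 = -11*(-6) + 17 = 66 + 17 = 83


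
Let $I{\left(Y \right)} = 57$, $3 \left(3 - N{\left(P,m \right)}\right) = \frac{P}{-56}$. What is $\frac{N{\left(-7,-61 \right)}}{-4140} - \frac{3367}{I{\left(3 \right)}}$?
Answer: $- \frac{111516389}{1887840} \approx -59.071$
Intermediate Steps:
$N{\left(P,m \right)} = 3 + \frac{P}{168}$ ($N{\left(P,m \right)} = 3 - \frac{P \frac{1}{-56}}{3} = 3 - \frac{P \left(- \frac{1}{56}\right)}{3} = 3 - \frac{\left(- \frac{1}{56}\right) P}{3} = 3 + \frac{P}{168}$)
$\frac{N{\left(-7,-61 \right)}}{-4140} - \frac{3367}{I{\left(3 \right)}} = \frac{3 + \frac{1}{168} \left(-7\right)}{-4140} - \frac{3367}{57} = \left(3 - \frac{1}{24}\right) \left(- \frac{1}{4140}\right) - \frac{3367}{57} = \frac{71}{24} \left(- \frac{1}{4140}\right) - \frac{3367}{57} = - \frac{71}{99360} - \frac{3367}{57} = - \frac{111516389}{1887840}$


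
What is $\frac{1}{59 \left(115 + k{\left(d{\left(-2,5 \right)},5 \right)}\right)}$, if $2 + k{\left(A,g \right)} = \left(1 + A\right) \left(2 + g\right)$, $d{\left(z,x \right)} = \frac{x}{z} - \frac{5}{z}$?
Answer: $\frac{1}{7080} \approx 0.00014124$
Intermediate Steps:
$d{\left(z,x \right)} = - \frac{5}{z} + \frac{x}{z}$
$k{\left(A,g \right)} = -2 + \left(1 + A\right) \left(2 + g\right)$
$\frac{1}{59 \left(115 + k{\left(d{\left(-2,5 \right)},5 \right)}\right)} = \frac{1}{59 \left(115 + \left(5 + 2 \frac{-5 + 5}{-2} + \frac{-5 + 5}{-2} \cdot 5\right)\right)} = \frac{1}{59 \left(115 + \left(5 + 2 \left(\left(- \frac{1}{2}\right) 0\right) + \left(- \frac{1}{2}\right) 0 \cdot 5\right)\right)} = \frac{1}{59 \left(115 + \left(5 + 2 \cdot 0 + 0 \cdot 5\right)\right)} = \frac{1}{59 \left(115 + \left(5 + 0 + 0\right)\right)} = \frac{1}{59 \left(115 + 5\right)} = \frac{1}{59 \cdot 120} = \frac{1}{7080}$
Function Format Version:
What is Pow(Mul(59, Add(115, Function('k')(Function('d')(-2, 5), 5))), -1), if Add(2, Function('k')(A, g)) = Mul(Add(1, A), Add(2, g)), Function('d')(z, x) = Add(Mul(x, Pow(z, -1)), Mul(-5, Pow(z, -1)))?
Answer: Rational(1, 7080) ≈ 0.00014124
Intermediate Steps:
Function('d')(z, x) = Add(Mul(-5, Pow(z, -1)), Mul(x, Pow(z, -1)))
Function('k')(A, g) = Add(-2, Mul(Add(1, A), Add(2, g)))
Pow(Mul(59, Add(115, Function('k')(Function('d')(-2, 5), 5))), -1) = Pow(Mul(59, Add(115, Add(5, Mul(2, Mul(Pow(-2, -1), Add(-5, 5))), Mul(Mul(Pow(-2, -1), Add(-5, 5)), 5)))), -1) = Pow(Mul(59, Add(115, Add(5, Mul(2, Mul(Rational(-1, 2), 0)), Mul(Mul(Rational(-1, 2), 0), 5)))), -1) = Pow(Mul(59, Add(115, Add(5, Mul(2, 0), Mul(0, 5)))), -1) = Pow(Mul(59, Add(115, Add(5, 0, 0))), -1) = Pow(Mul(59, Add(115, 5)), -1) = Pow(Mul(59, 120), -1) = Pow(7080, -1) = Rational(1, 7080)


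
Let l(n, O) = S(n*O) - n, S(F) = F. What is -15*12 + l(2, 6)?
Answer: -170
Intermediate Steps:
l(n, O) = -n + O*n (l(n, O) = n*O - n = O*n - n = -n + O*n)
-15*12 + l(2, 6) = -15*12 + 2*(-1 + 6) = -180 + 2*5 = -180 + 10 = -170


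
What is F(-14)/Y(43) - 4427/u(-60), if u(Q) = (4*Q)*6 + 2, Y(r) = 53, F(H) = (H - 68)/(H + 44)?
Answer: 3460507/1143210 ≈ 3.0270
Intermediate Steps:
F(H) = (-68 + H)/(44 + H)
u(Q) = 2 + 24*Q (u(Q) = 24*Q + 2 = 2 + 24*Q)
F(-14)/Y(43) - 4427/u(-60) = ((-68 - 14)/(44 - 14))/53 - 4427/(2 + 24*(-60)) = (-82/30)*(1/53) - 4427/(2 - 1440) = ((1/30)*(-82))*(1/53) - 4427/(-1438) = -41/15*1/53 - 4427*(-1/1438) = -41/795 + 4427/1438 = 3460507/1143210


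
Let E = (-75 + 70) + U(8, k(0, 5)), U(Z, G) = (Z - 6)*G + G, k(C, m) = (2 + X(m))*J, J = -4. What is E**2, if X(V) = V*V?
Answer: 108241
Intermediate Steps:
X(V) = V**2
k(C, m) = -8 - 4*m**2 (k(C, m) = (2 + m**2)*(-4) = -8 - 4*m**2)
U(Z, G) = G + G*(-6 + Z) (U(Z, G) = (-6 + Z)*G + G = G*(-6 + Z) + G = G + G*(-6 + Z))
E = -329 (E = (-75 + 70) + (-8 - 4*5**2)*(-5 + 8) = -5 + (-8 - 4*25)*3 = -5 + (-8 - 100)*3 = -5 - 108*3 = -5 - 324 = -329)
E**2 = (-329)**2 = 108241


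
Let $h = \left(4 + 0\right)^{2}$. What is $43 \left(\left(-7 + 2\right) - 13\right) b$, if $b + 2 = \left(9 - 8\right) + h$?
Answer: $-11610$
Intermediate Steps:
$h = 16$ ($h = 4^{2} = 16$)
$b = 15$ ($b = -2 + \left(\left(9 - 8\right) + 16\right) = -2 + \left(1 + 16\right) = -2 + 17 = 15$)
$43 \left(\left(-7 + 2\right) - 13\right) b = 43 \left(\left(-7 + 2\right) - 13\right) 15 = 43 \left(-5 - 13\right) 15 = 43 \left(-18\right) 15 = \left(-774\right) 15 = -11610$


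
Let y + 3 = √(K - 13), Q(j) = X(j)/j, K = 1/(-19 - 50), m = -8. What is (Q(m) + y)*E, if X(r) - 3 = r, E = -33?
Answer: 627/8 - 11*I*√61962/23 ≈ 78.375 - 119.05*I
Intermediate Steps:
X(r) = 3 + r
K = -1/69 (K = 1/(-69) = -1/69 ≈ -0.014493)
Q(j) = (3 + j)/j
y = -3 + I*√61962/69 (y = -3 + √(-1/69 - 13) = -3 + √(-898/69) = -3 + I*√61962/69 ≈ -3.0 + 3.6076*I)
(Q(m) + y)*E = ((3 - 8)/(-8) + (-3 + I*√61962/69))*(-33) = (-⅛*(-5) + (-3 + I*√61962/69))*(-33) = (5/8 + (-3 + I*√61962/69))*(-33) = (-19/8 + I*√61962/69)*(-33) = 627/8 - 11*I*√61962/23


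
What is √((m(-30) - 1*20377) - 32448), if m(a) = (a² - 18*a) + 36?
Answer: I*√51349 ≈ 226.6*I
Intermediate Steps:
m(a) = 36 + a² - 18*a
√((m(-30) - 1*20377) - 32448) = √(((36 + (-30)² - 18*(-30)) - 1*20377) - 32448) = √(((36 + 900 + 540) - 20377) - 32448) = √((1476 - 20377) - 32448) = √(-18901 - 32448) = √(-51349) = I*√51349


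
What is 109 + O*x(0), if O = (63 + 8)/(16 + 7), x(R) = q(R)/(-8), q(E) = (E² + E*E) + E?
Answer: 109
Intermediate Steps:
q(E) = E + 2*E² (q(E) = (E² + E²) + E = 2*E² + E = E + 2*E²)
x(R) = -R*(1 + 2*R)/8 (x(R) = (R*(1 + 2*R))/(-8) = (R*(1 + 2*R))*(-⅛) = -R*(1 + 2*R)/8)
O = 71/23 ≈ 3.0870
109 + O*x(0) = 109 + 71*(-⅛*0*(1 + 2*0))/23 = 109 + 71*(-⅛*0*(1 + 0))/23 = 109 + 71*(-⅛*0*1)/23 = 109 + (71/23)*0 = 109 + 0 = 109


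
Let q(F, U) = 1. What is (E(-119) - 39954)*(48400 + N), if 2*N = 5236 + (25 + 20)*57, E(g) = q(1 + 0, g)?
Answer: -4179123753/2 ≈ -2.0896e+9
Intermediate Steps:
E(g) = 1
N = 7801/2 (N = (5236 + (25 + 20)*57)/2 = (5236 + 45*57)/2 = (5236 + 2565)/2 = (½)*7801 = 7801/2 ≈ 3900.5)
(E(-119) - 39954)*(48400 + N) = (1 - 39954)*(48400 + 7801/2) = -39953*104601/2 = -4179123753/2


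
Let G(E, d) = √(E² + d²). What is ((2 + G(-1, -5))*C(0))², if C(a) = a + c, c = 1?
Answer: (2 + √26)² ≈ 50.396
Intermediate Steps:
C(a) = 1 + a (C(a) = a + 1 = 1 + a)
((2 + G(-1, -5))*C(0))² = ((2 + √((-1)² + (-5)²))*(1 + 0))² = ((2 + √(1 + 25))*1)² = ((2 + √26)*1)² = (2 + √26)²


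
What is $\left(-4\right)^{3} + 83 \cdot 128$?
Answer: $10560$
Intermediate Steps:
$\left(-4\right)^{3} + 83 \cdot 128 = -64 + 10624 = 10560$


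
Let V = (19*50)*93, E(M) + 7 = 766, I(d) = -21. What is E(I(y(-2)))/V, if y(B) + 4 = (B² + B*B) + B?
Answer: 253/29450 ≈ 0.0085908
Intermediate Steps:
y(B) = -4 + B + 2*B² (y(B) = -4 + ((B² + B*B) + B) = -4 + ((B² + B²) + B) = -4 + (2*B² + B) = -4 + (B + 2*B²) = -4 + B + 2*B²)
E(M) = 759 (E(M) = -7 + 766 = 759)
V = 88350 (V = 950*93 = 88350)
E(I(y(-2)))/V = 759/88350 = 759*(1/88350) = 253/29450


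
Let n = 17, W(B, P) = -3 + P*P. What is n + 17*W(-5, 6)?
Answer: 578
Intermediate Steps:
W(B, P) = -3 + P**2
n + 17*W(-5, 6) = 17 + 17*(-3 + 6**2) = 17 + 17*(-3 + 36) = 17 + 17*33 = 17 + 561 = 578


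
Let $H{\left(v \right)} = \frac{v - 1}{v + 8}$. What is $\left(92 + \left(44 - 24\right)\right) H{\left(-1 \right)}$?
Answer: $-32$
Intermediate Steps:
$H{\left(v \right)} = \frac{-1 + v}{8 + v}$
$\left(92 + \left(44 - 24\right)\right) H{\left(-1 \right)} = \left(92 + \left(44 - 24\right)\right) \frac{-1 - 1}{8 - 1} = \left(92 + 20\right) \frac{1}{7} \left(-2\right) = 112 \cdot \frac{1}{7} \left(-2\right) = 112 \left(- \frac{2}{7}\right) = -32$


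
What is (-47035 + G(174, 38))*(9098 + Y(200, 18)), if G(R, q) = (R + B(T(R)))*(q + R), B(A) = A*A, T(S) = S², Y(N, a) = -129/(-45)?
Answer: 5305628505038329/3 ≈ 1.7685e+15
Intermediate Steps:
Y(N, a) = 43/15 (Y(N, a) = -129*(-1/45) = 43/15)
B(A) = A²
G(R, q) = (R + q)*(R + R⁴) (G(R, q) = (R + (R²)²)*(q + R) = (R + R⁴)*(R + q) = (R + q)*(R + R⁴))
(-47035 + G(174, 38))*(9098 + Y(200, 18)) = (-47035 + 174*(174 + 38 + 174⁴ + 38*174³))*(9098 + 43/15) = (-47035 + 174*(174 + 38 + 916636176 + 38*5268024))*(136513/15) = (-47035 + 174*(174 + 38 + 916636176 + 200184912))*(136513/15) = (-47035 + 174*1116821300)*(136513/15) = (-47035 + 194326906200)*(136513/15) = 194326859165*(136513/15) = 5305628505038329/3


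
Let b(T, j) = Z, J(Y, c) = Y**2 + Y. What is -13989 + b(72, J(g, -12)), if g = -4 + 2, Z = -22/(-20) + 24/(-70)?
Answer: -979177/70 ≈ -13988.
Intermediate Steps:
Z = 53/70 (Z = -22*(-1/20) + 24*(-1/70) = 11/10 - 12/35 = 53/70 ≈ 0.75714)
g = -2
J(Y, c) = Y + Y**2
b(T, j) = 53/70
-13989 + b(72, J(g, -12)) = -13989 + 53/70 = -979177/70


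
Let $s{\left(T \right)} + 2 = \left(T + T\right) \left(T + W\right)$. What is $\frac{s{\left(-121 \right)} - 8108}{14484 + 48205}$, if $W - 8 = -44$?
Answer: $\frac{29884}{62689} \approx 0.4767$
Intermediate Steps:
$W = -36$ ($W = 8 - 44 = -36$)
$s{\left(T \right)} = -2 + 2 T \left(-36 + T\right)$ ($s{\left(T \right)} = -2 + \left(T + T\right) \left(T - 36\right) = -2 + 2 T \left(-36 + T\right)$)
$\frac{s{\left(-121 \right)} - 8108}{14484 + 48205} = \frac{\left(-2 - -8712 + 2 \left(-121\right)^{2}\right) - 8108}{14484 + 48205} = \frac{\left(-2 + 8712 + 2 \cdot 14641\right) - 8108}{62689} = \left(\left(-2 + 8712 + 29282\right) - 8108\right) \frac{1}{62689} = \left(37992 - 8108\right) \frac{1}{62689} = 29884 \cdot \frac{1}{62689} = \frac{29884}{62689}$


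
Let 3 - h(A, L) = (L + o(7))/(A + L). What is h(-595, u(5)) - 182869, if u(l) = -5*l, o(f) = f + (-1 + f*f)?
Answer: -11337689/62 ≈ -1.8287e+5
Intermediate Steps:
o(f) = -1 + f + f² (o(f) = f + (-1 + f²) = -1 + f + f²)
h(A, L) = 3 - (55 + L)/(A + L) (h(A, L) = 3 - (L + (-1 + 7 + 7²))/(A + L) = 3 - (L + (-1 + 7 + 49))/(A + L) = 3 - (L + 55)/(A + L) = 3 - (55 + L)/(A + L))
h(-595, u(5)) - 182869 = (-55 + 2*(-5*5) + 3*(-595))/(-595 - 5*5) - 182869 = (-55 + 2*(-25) - 1785)/(-595 - 25) - 182869 = (-55 - 50 - 1785)/(-620) - 182869 = -1/620*(-1890) - 182869 = 189/62 - 182869 = -11337689/62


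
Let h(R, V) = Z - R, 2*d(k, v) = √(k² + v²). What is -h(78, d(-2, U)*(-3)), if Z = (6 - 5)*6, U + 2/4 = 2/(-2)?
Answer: 72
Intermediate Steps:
U = -3/2 (U = -½ + 2/(-2) = -½ + 2*(-½) = -½ - 1 = -3/2 ≈ -1.5000)
d(k, v) = √(k² + v²)/2
Z = 6 (Z = 1*6 = 6)
h(R, V) = 6 - R
-h(78, d(-2, U)*(-3)) = -(6 - 1*78) = -(6 - 78) = -1*(-72) = 72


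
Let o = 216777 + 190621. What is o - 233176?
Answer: 174222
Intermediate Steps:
o = 407398
o - 233176 = 407398 - 233176 = 174222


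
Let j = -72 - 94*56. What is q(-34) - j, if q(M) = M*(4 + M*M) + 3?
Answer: -34101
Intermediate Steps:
j = -5336 (j = -72 - 5264 = -5336)
q(M) = 3 + M*(4 + M²) (q(M) = M*(4 + M²) + 3 = 3 + M*(4 + M²))
q(-34) - j = (3 + (-34)³ + 4*(-34)) - 1*(-5336) = (3 - 39304 - 136) + 5336 = -39437 + 5336 = -34101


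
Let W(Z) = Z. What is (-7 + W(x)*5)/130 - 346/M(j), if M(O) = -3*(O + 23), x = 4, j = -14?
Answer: 3487/270 ≈ 12.915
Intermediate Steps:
M(O) = -69 - 3*O (M(O) = -3*(23 + O) = -69 - 3*O)
(-7 + W(x)*5)/130 - 346/M(j) = (-7 + 4*5)/130 - 346/(-69 - 3*(-14)) = (-7 + 20)*(1/130) - 346/(-69 + 42) = 13*(1/130) - 346/(-27) = ⅒ - 346*(-1/27) = ⅒ + 346/27 = 3487/270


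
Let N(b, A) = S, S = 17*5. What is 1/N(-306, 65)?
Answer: 1/85 ≈ 0.011765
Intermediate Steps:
S = 85
N(b, A) = 85
1/N(-306, 65) = 1/85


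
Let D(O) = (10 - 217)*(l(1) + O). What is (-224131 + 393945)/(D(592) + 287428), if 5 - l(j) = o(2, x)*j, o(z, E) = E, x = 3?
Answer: 84907/82235 ≈ 1.0325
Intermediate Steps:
l(j) = 5 - 3*j
D(O) = -414 - 207*O (D(O) = (10 - 217)*((5 - 3*1) + O) = -207*((5 - 3) + O) = -207*(2 + O) = -414 - 207*O)
(-224131 + 393945)/(D(592) + 287428) = (-224131 + 393945)/((-414 - 207*592) + 287428) = 169814/((-414 - 122544) + 287428) = 169814/(-122958 + 287428) = 169814/164470 = 169814*(1/164470) = 84907/82235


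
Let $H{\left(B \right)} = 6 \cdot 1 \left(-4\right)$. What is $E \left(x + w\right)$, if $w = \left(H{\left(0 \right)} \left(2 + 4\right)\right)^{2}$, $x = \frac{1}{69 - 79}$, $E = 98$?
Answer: $\frac{10160591}{5} \approx 2.0321 \cdot 10^{6}$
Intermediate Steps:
$x = - \frac{1}{10}$ ($x = \frac{1}{-10} = - \frac{1}{10} \approx -0.1$)
$H{\left(B \right)} = -24$ ($H{\left(B \right)} = 6 \left(-4\right) = -24$)
$w = 20736$ ($w = \left(- 24 \left(2 + 4\right)\right)^{2} = \left(\left(-24\right) 6\right)^{2} = \left(-144\right)^{2} = 20736$)
$E \left(x + w\right) = 98 \left(- \frac{1}{10} + 20736\right) = 98 \cdot \frac{207359}{10} = \frac{10160591}{5}$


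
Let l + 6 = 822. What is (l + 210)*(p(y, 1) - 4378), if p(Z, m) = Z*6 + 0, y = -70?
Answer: -4922748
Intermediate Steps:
l = 816 (l = -6 + 822 = 816)
p(Z, m) = 6*Z (p(Z, m) = 6*Z + 0 = 6*Z)
(l + 210)*(p(y, 1) - 4378) = (816 + 210)*(6*(-70) - 4378) = 1026*(-420 - 4378) = 1026*(-4798) = -4922748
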